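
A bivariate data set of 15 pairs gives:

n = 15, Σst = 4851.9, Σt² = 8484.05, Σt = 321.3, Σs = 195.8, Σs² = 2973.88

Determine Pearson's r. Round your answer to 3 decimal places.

0.804

r = (nΣst − ΣsΣt) / √[(nΣs² − (Σs)²)(nΣt² − (Σt)²)]
Numerator: 15×4851.9 − 195.8×321.3 = 9867.96
Denominator: √[(44608.2 − 38337.64)(127260.75 − 103233.69)] = √[6270.56 × 24027.06] = 12274.4907
r = 9867.96 / 12274.4907 ≈ 0.804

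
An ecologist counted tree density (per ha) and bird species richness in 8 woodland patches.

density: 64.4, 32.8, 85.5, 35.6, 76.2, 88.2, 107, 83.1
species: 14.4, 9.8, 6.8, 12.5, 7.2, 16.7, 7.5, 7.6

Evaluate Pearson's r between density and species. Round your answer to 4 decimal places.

-0.2564

n = 8, Σx = 572.8, Σy = 82.5, Σx² = 45741.1, Σy² = 950.63, Σxy = 5730.84
nΣxy − ΣxΣy = 45846.72 − 47256 = -1409.28
nΣx² − (Σx)² = 365928.8 − 328099.84 = 37828.96; nΣy² − (Σy)² = 7605.04 − 6806.25 = 798.79
r = -1409.28 / √(37828.96 × 798.79) = -1409.28 / 5497.0351 ≈ -0.2564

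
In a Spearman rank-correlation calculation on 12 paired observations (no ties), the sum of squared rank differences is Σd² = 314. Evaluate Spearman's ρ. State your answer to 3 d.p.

ρ = 1 − 6Σd² / [n(n²−1)] = 1 − 6×314 / (12×143)
  = 1 − 1884/1716 = 1 − 1.0979 ≈ -0.098

-0.098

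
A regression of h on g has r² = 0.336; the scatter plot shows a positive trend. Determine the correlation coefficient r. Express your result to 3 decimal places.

0.580

|r| = √0.336 = 0.580
The association is positive, so r = 0.580.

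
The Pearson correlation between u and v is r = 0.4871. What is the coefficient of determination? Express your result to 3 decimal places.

0.237

r² = (0.4871)² = 0.237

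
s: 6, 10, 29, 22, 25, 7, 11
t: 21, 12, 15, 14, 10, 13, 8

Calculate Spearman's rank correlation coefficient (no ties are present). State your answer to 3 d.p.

Rank s: 1, 3, 7, 5, 6, 2, 4
Rank t: 7, 3, 6, 5, 2, 4, 1
d = rank(s) − rank(t): -6, 0, 1, 0, 4, -2, 3; Σd² = 66
ρ = 1 − 6Σd² / [n(n²−1)] = 1 − 6×66 / (7×48) = 1 − 396/336 ≈ -0.179

-0.179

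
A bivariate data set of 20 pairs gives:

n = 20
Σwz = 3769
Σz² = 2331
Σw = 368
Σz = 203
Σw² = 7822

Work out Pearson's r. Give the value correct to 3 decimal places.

r = (nΣwz − ΣwΣz) / √[(nΣw² − (Σw)²)(nΣz² − (Σz)²)]
Numerator: 20×3769 − 368×203 = 676
Denominator: √[(156440 − 135424)(46620 − 41209)] = √[21016 × 5411] = 10663.8443
r = 676 / 10663.8443 ≈ 0.063

0.063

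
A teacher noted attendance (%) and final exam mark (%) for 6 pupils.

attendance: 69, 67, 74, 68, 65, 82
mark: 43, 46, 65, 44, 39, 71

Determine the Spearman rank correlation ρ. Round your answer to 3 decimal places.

Rank attendance: 4, 2, 5, 3, 1, 6
Rank mark: 2, 4, 5, 3, 1, 6
d = rank(attendance) − rank(mark): 2, -2, 0, 0, 0, 0; Σd² = 8
ρ = 1 − 6Σd² / [n(n²−1)] = 1 − 6×8 / (6×35) = 1 − 48/210 ≈ 0.771

0.771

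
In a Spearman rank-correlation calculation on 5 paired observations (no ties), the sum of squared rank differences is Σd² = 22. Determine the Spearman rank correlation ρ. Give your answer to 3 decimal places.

ρ = 1 − 6Σd² / [n(n²−1)] = 1 − 6×22 / (5×24)
  = 1 − 132/120 = 1 − 1.1000 ≈ -0.100

-0.100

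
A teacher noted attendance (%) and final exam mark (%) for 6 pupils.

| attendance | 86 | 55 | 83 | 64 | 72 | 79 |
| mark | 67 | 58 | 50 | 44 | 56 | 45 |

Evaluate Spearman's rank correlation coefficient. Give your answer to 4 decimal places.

Rank attendance: 6, 1, 5, 2, 3, 4
Rank mark: 6, 5, 3, 1, 4, 2
d = rank(attendance) − rank(mark): 0, -4, 2, 1, -1, 2; Σd² = 26
ρ = 1 − 6Σd² / [n(n²−1)] = 1 − 6×26 / (6×35) = 1 − 156/210 ≈ 0.2571

0.2571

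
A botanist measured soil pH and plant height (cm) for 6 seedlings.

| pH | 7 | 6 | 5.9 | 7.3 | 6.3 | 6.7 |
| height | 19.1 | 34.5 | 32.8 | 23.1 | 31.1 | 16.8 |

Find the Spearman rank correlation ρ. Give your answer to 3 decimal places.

-0.714

Rank pH: 5, 2, 1, 6, 3, 4
Rank height: 2, 6, 5, 3, 4, 1
d = rank(pH) − rank(height): 3, -4, -4, 3, -1, 3; Σd² = 60
ρ = 1 − 6Σd² / [n(n²−1)] = 1 − 6×60 / (6×35) = 1 − 360/210 ≈ -0.714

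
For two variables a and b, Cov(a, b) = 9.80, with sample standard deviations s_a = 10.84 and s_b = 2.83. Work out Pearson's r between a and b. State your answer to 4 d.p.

0.3195

r = Cov(a,b) / (s_a · s_b) = 9.80 / (10.84 × 2.83)
  = 9.80 / 30.6772 ≈ 0.3195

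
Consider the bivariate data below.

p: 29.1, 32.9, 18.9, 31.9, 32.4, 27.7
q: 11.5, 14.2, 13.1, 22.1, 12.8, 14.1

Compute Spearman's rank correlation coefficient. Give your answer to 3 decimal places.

Rank p: 3, 6, 1, 4, 5, 2
Rank q: 1, 5, 3, 6, 2, 4
d = rank(p) − rank(q): 2, 1, -2, -2, 3, -2; Σd² = 26
ρ = 1 − 6Σd² / [n(n²−1)] = 1 − 6×26 / (6×35) = 1 − 156/210 ≈ 0.257

0.257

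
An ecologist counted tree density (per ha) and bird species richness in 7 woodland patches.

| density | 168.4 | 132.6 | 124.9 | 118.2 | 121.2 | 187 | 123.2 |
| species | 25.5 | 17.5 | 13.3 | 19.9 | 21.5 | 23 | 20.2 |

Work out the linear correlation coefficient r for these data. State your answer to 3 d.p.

0.608

n = 7, Σx = 975.5, Σy = 140.9, Σx² = 140349.25, Σy² = 2928.69, Σxy = 20023.49
nΣxy − ΣxΣy = 140164.43 − 137447.95 = 2716.48
nΣx² − (Σx)² = 982444.75 − 951600.25 = 30844.5; nΣy² − (Σy)² = 20500.83 − 19852.81 = 648.02
r = 2716.48 / √(30844.5 × 648.02) = 2716.48 / 4470.7777 ≈ 0.608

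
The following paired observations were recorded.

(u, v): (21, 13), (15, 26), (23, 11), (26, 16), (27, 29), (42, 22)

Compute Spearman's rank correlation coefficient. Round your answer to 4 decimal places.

0.2571

Rank u: 2, 1, 3, 4, 5, 6
Rank v: 2, 5, 1, 3, 6, 4
d = rank(u) − rank(v): 0, -4, 2, 1, -1, 2; Σd² = 26
ρ = 1 − 6Σd² / [n(n²−1)] = 1 − 6×26 / (6×35) = 1 − 156/210 ≈ 0.2571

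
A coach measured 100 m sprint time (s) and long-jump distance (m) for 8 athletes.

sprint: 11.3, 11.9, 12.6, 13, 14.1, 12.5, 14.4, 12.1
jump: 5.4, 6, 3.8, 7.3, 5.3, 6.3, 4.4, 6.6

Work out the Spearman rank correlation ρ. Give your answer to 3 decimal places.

-0.310

Rank sprint: 1, 2, 5, 6, 7, 4, 8, 3
Rank jump: 4, 5, 1, 8, 3, 6, 2, 7
d = rank(sprint) − rank(jump): -3, -3, 4, -2, 4, -2, 6, -4; Σd² = 110
ρ = 1 − 6Σd² / [n(n²−1)] = 1 − 6×110 / (8×63) = 1 − 660/504 ≈ -0.310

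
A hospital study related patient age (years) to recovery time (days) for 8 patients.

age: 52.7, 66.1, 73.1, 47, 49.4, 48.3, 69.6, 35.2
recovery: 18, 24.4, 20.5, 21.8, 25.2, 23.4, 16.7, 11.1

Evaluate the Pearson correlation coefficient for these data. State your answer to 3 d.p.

0.287

n = 8, Σx = 441.4, Σy = 161.1, Σx² = 25555.56, Σy² = 3399.55, Σxy = 9012.73
nΣxy − ΣxΣy = 72101.84 − 71109.54 = 992.3
nΣx² − (Σx)² = 204444.48 − 194833.96 = 9610.52; nΣy² − (Σy)² = 27196.4 − 25953.21 = 1243.19
r = 992.3 / √(9610.52 × 1243.19) = 992.3 / 3456.5449 ≈ 0.287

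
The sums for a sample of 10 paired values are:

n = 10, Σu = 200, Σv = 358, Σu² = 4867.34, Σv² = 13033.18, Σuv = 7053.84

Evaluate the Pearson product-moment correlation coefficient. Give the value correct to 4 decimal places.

r = (nΣuv − ΣuΣv) / √[(nΣu² − (Σu)²)(nΣv² − (Σv)²)]
Numerator: 10×7053.84 − 200×358 = -1061.6
Denominator: √[(48673.4 − 40000)(130331.8 − 128164)] = √[8673.4 × 2167.8] = 4336.1500
r = -1061.6 / 4336.1500 ≈ -0.2448

-0.2448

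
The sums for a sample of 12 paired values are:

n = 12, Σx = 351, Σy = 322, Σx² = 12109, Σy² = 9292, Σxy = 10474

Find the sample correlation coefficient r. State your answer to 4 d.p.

0.9633

r = (nΣxy − ΣxΣy) / √[(nΣx² − (Σx)²)(nΣy² − (Σy)²)]
Numerator: 12×10474 − 351×322 = 12666
Denominator: √[(145308 − 123201)(111504 − 103684)] = √[22107 × 7820] = 13148.2600
r = 12666 / 13148.2600 ≈ 0.9633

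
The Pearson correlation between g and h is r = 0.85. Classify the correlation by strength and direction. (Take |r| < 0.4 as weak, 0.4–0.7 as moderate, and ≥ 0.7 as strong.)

strong positive

r = 0.85 > 0 so the relationship is positive.
|r| = 0.85, which falls in the strong range.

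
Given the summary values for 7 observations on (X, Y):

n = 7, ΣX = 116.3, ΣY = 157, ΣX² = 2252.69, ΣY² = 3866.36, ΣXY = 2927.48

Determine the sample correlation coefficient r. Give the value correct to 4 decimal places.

r = (nΣXY − ΣXΣY) / √[(nΣX² − (ΣX)²)(nΣY² − (ΣY)²)]
Numerator: 7×2927.48 − 116.3×157 = 2233.26
Denominator: √[(15768.83 − 13525.69)(27064.52 − 24649)] = √[2243.14 × 2415.52] = 2327.7349
r = 2233.26 / 2327.7349 ≈ 0.9594

0.9594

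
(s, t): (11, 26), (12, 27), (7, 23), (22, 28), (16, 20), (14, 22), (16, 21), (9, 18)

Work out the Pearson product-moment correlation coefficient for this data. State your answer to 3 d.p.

n = 8, Σs = 107, Σt = 185, Σs² = 1587, Σt² = 4367, Σst = 2513
nΣst − ΣsΣt = 20104 − 19795 = 309
nΣs² − (Σs)² = 12696 − 11449 = 1247; nΣt² − (Σt)² = 34936 − 34225 = 711
r = 309 / √(1247 × 711) = 309 / 941.6034 ≈ 0.328

0.328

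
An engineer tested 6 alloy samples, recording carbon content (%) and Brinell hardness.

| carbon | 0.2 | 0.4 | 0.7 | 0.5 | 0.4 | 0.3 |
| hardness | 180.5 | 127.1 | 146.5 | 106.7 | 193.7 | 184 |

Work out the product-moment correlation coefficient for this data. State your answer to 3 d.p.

n = 6, Σx = 2.5, Σy = 938.5, Σx² = 1.19, Σy² = 152957.49, Σxy = 375.52
nΣxy − ΣxΣy = 2253.12 − 2346.25 = -93.13
nΣx² − (Σx)² = 7.14 − 6.25 = 0.89; nΣy² − (Σy)² = 917744.94 − 880782.25 = 36962.69
r = -93.13 / √(0.89 × 36962.69) = -93.13 / 181.3747 ≈ -0.513

-0.513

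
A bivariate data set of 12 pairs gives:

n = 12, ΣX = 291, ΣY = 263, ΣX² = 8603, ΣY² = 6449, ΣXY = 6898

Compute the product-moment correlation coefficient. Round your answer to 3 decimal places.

r = (nΣXY − ΣXΣY) / √[(nΣX² − (ΣX)²)(nΣY² − (ΣY)²)]
Numerator: 12×6898 − 291×263 = 6243
Denominator: √[(103236 − 84681)(77388 − 69169)] = √[18555 × 8219] = 12349.2326
r = 6243 / 12349.2326 ≈ 0.506

0.506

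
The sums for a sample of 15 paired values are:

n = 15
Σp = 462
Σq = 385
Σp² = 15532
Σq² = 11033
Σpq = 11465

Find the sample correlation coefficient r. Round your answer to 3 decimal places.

r = (nΣpq − ΣpΣq) / √[(nΣp² − (Σp)²)(nΣq² − (Σq)²)]
Numerator: 15×11465 − 462×385 = -5895
Denominator: √[(232980 − 213444)(165495 − 148225)] = √[19536 × 17270] = 18368.0897
r = -5895 / 18368.0897 ≈ -0.321

-0.321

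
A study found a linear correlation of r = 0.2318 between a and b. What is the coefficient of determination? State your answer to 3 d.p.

r² = (0.2318)² = 0.054

0.054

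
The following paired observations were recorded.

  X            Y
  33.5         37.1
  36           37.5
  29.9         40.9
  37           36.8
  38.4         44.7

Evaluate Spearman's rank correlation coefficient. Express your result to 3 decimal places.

Rank X: 2, 3, 1, 4, 5
Rank Y: 2, 3, 4, 1, 5
d = rank(X) − rank(Y): 0, 0, -3, 3, 0; Σd² = 18
ρ = 1 − 6Σd² / [n(n²−1)] = 1 − 6×18 / (5×24) = 1 − 108/120 ≈ 0.100

0.100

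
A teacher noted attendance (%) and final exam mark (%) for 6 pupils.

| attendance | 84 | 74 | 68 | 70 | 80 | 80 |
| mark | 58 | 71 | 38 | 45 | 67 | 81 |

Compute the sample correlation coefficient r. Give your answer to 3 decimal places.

n = 6, Σx = 456, Σy = 360, Σx² = 34856, Σy² = 22924, Σxy = 27700
nΣxy − ΣxΣy = 166200 − 164160 = 2040
nΣx² − (Σx)² = 209136 − 207936 = 1200; nΣy² − (Σy)² = 137544 − 129600 = 7944
r = 2040 / √(1200 × 7944) = 2040 / 3087.5233 ≈ 0.661

0.661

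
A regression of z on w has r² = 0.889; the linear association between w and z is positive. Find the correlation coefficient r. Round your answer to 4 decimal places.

|r| = √0.889 = 0.9429
The association is positive, so r = 0.9429.

0.9429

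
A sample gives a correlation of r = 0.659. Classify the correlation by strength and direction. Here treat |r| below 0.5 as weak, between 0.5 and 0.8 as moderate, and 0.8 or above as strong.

r = 0.659 > 0 so the relationship is positive.
|r| = 0.659, which falls in the moderate range.

moderate positive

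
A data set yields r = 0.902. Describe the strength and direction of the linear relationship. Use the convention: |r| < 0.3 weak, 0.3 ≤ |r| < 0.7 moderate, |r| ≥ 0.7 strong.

strong positive

r = 0.902 > 0 so the relationship is positive.
|r| = 0.902, which falls in the strong range.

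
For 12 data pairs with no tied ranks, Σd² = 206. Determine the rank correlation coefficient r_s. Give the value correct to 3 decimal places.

ρ = 1 − 6Σd² / [n(n²−1)] = 1 − 6×206 / (12×143)
  = 1 − 1236/1716 = 1 − 0.7203 ≈ 0.280

0.280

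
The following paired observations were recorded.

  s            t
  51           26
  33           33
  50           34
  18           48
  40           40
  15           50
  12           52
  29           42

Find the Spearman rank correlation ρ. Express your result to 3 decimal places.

-0.929

Rank s: 8, 5, 7, 3, 6, 2, 1, 4
Rank t: 1, 2, 3, 6, 4, 7, 8, 5
d = rank(s) − rank(t): 7, 3, 4, -3, 2, -5, -7, -1; Σd² = 162
ρ = 1 − 6Σd² / [n(n²−1)] = 1 − 6×162 / (8×63) = 1 − 972/504 ≈ -0.929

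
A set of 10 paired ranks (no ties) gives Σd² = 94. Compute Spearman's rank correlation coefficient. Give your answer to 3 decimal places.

0.430

ρ = 1 − 6Σd² / [n(n²−1)] = 1 − 6×94 / (10×99)
  = 1 − 564/990 = 1 − 0.5697 ≈ 0.430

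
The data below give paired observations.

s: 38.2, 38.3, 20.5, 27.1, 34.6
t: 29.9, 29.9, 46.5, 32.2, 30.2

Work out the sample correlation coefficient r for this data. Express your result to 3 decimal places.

n = 5, Σs = 158.7, Σt = 168.7, Σs² = 5277.95, Σt² = 5899.15, Σst = 5158.14
nΣst − ΣsΣt = 25790.7 − 26772.69 = -981.99
nΣs² − (Σs)² = 26389.75 − 25185.69 = 1204.06; nΣt² − (Σt)² = 29495.75 − 28459.69 = 1036.06
r = -981.99 / √(1204.06 × 1036.06) = -981.99 / 1116.9057 ≈ -0.879

-0.879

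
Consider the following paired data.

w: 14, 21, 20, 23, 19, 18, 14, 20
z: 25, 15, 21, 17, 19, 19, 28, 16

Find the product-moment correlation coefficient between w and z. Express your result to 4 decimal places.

n = 8, Σw = 149, Σz = 160, Σw² = 2847, Σz² = 3342, Σwz = 2891
nΣwz − ΣwΣz = 23128 − 23840 = -712
nΣw² − (Σw)² = 22776 − 22201 = 575; nΣz² − (Σz)² = 26736 − 25600 = 1136
r = -712 / √(575 × 1136) = -712 / 808.2079 ≈ -0.8810

-0.8810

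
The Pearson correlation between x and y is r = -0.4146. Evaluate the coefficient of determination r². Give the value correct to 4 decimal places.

0.1719

r² = (-0.4146)² = 0.1719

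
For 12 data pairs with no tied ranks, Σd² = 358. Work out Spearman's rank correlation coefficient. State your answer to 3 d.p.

-0.252

ρ = 1 − 6Σd² / [n(n²−1)] = 1 − 6×358 / (12×143)
  = 1 − 2148/1716 = 1 − 1.2517 ≈ -0.252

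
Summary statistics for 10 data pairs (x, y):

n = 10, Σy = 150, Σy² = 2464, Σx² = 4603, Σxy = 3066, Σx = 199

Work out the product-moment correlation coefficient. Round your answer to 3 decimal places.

r = (nΣxy − ΣxΣy) / √[(nΣx² − (Σx)²)(nΣy² − (Σy)²)]
Numerator: 10×3066 − 199×150 = 810
Denominator: √[(46030 − 39601)(24640 − 22500)] = √[6429 × 2140] = 3709.1859
r = 810 / 3709.1859 ≈ 0.218

0.218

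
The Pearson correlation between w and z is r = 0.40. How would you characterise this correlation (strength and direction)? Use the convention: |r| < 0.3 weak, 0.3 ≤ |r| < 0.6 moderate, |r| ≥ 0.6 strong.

moderate positive

r = 0.40 > 0 so the relationship is positive.
|r| = 0.40, which falls in the moderate range.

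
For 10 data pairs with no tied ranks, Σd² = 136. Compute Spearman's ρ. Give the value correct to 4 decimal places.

ρ = 1 − 6Σd² / [n(n²−1)] = 1 − 6×136 / (10×99)
  = 1 − 816/990 = 1 − 0.82424 ≈ 0.1758

0.1758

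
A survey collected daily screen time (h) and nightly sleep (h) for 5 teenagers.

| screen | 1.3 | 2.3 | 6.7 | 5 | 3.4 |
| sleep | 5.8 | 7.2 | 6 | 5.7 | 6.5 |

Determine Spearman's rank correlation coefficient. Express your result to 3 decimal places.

Rank screen: 1, 2, 5, 4, 3
Rank sleep: 2, 5, 3, 1, 4
d = rank(screen) − rank(sleep): -1, -3, 2, 3, -1; Σd² = 24
ρ = 1 − 6Σd² / [n(n²−1)] = 1 − 6×24 / (5×24) = 1 − 144/120 ≈ -0.200

-0.200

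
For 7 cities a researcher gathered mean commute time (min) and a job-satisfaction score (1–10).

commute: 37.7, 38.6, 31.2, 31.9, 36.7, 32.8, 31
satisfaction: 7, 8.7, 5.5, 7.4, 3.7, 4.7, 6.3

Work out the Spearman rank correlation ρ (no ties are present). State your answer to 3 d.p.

Rank commute: 6, 7, 2, 3, 5, 4, 1
Rank satisfaction: 5, 7, 3, 6, 1, 2, 4
d = rank(commute) − rank(satisfaction): 1, 0, -1, -3, 4, 2, -3; Σd² = 40
ρ = 1 − 6Σd² / [n(n²−1)] = 1 − 6×40 / (7×48) = 1 − 240/336 ≈ 0.286

0.286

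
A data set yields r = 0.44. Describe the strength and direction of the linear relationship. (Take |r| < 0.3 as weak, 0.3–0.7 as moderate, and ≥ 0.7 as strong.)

moderate positive

r = 0.44 > 0 so the relationship is positive.
|r| = 0.44, which falls in the moderate range.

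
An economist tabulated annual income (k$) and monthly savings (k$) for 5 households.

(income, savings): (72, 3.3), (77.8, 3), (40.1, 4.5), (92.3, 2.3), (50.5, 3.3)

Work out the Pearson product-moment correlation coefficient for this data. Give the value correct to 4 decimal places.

-0.9082

n = 5, Σx = 332.7, Σy = 16.4, Σx² = 23914.39, Σy² = 56.32, Σxy = 1030.39
nΣxy − ΣxΣy = 5151.95 − 5456.28 = -304.33
nΣx² − (Σx)² = 119571.95 − 110689.29 = 8882.66; nΣy² − (Σy)² = 281.6 − 268.96 = 12.64
r = -304.33 / √(8882.66 × 12.64) = -304.33 / 335.0773 ≈ -0.9082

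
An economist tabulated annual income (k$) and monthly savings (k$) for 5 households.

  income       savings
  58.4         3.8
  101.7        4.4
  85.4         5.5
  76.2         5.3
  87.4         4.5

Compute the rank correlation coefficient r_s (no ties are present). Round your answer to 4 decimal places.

0.1000

Rank income: 1, 5, 3, 2, 4
Rank savings: 1, 2, 5, 4, 3
d = rank(income) − rank(savings): 0, 3, -2, -2, 1; Σd² = 18
ρ = 1 − 6Σd² / [n(n²−1)] = 1 − 6×18 / (5×24) = 1 − 108/120 ≈ 0.1000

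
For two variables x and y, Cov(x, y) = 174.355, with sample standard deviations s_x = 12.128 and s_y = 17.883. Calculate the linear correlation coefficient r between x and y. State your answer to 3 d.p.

0.804

r = Cov(x,y) / (s_x · s_y) = 174.355 / (12.128 × 17.883)
  = 174.355 / 216.8850 ≈ 0.804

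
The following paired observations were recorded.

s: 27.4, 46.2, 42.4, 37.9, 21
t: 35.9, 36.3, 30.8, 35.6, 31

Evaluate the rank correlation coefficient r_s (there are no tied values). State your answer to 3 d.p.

0.300

Rank s: 2, 5, 4, 3, 1
Rank t: 4, 5, 1, 3, 2
d = rank(s) − rank(t): -2, 0, 3, 0, -1; Σd² = 14
ρ = 1 − 6Σd² / [n(n²−1)] = 1 − 6×14 / (5×24) = 1 − 84/120 ≈ 0.300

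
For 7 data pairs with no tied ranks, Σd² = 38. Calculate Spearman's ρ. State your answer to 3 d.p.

0.321

ρ = 1 − 6Σd² / [n(n²−1)] = 1 − 6×38 / (7×48)
  = 1 − 228/336 = 1 − 0.6786 ≈ 0.321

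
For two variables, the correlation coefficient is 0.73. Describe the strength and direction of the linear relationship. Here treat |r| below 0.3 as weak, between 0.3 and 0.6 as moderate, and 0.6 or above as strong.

strong positive

r = 0.73 > 0 so the relationship is positive.
|r| = 0.73, which falls in the strong range.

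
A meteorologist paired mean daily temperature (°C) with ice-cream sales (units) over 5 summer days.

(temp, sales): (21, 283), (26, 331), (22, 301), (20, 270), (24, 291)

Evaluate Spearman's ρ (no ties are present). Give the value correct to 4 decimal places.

Rank temp: 2, 5, 3, 1, 4
Rank sales: 2, 5, 4, 1, 3
d = rank(temp) − rank(sales): 0, 0, -1, 0, 1; Σd² = 2
ρ = 1 − 6Σd² / [n(n²−1)] = 1 − 6×2 / (5×24) = 1 − 12/120 ≈ 0.9000

0.9000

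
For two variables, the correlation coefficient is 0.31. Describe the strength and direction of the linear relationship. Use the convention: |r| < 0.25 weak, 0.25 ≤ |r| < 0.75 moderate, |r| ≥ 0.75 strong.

r = 0.31 > 0 so the relationship is positive.
|r| = 0.31, which falls in the moderate range.

moderate positive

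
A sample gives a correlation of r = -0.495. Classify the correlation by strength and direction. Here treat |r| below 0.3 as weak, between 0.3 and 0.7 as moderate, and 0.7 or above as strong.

r = -0.495 < 0 so the relationship is negative.
|r| = 0.495, which falls in the moderate range.

moderate negative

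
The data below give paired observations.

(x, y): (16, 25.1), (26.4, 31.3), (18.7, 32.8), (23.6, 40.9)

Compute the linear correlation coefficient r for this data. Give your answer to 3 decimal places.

0.564

n = 4, Σx = 84.7, Σy = 130.1, Σx² = 1859.61, Σy² = 4358.35, Σxy = 2806.52
nΣxy − ΣxΣy = 11226.08 − 11019.47 = 206.61
nΣx² − (Σx)² = 7438.44 − 7174.09 = 264.35; nΣy² − (Σy)² = 17433.4 − 16926.01 = 507.39
r = 206.61 / √(264.35 × 507.39) = 206.61 / 366.2356 ≈ 0.564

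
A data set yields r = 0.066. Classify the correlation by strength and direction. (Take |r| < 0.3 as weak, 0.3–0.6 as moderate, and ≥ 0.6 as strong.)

r = 0.066 > 0 so the relationship is positive.
|r| = 0.066, which falls in the weak range.

weak positive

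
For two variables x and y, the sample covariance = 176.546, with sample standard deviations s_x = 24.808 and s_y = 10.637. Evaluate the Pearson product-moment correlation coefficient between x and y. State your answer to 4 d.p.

0.6690

r = Cov(x,y) / (s_x · s_y) = 176.546 / (24.808 × 10.637)
  = 176.546 / 263.8827 ≈ 0.6690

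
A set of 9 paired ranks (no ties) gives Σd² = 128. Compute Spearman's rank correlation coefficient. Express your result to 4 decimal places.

-0.0667

ρ = 1 − 6Σd² / [n(n²−1)] = 1 − 6×128 / (9×80)
  = 1 − 768/720 = 1 − 1.06667 ≈ -0.0667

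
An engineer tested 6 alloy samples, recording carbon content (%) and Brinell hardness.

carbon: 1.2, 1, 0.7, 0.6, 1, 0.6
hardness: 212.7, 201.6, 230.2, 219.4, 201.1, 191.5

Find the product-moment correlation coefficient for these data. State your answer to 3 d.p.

-0.136

n = 6, Σx = 5.1, Σy = 1256.5, Σx² = 4.65, Σy² = 264125.71, Σxy = 1065.62
nΣxy − ΣxΣy = 6393.72 − 6408.15 = -14.43
nΣx² − (Σx)² = 27.9 − 26.01 = 1.89; nΣy² − (Σy)² = 1584754.26 − 1578792.25 = 5962.01
r = -14.43 / √(1.89 × 5962.01) = -14.43 / 106.1518 ≈ -0.136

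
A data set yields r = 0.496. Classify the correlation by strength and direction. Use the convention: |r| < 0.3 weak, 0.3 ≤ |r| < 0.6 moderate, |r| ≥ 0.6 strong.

moderate positive

r = 0.496 > 0 so the relationship is positive.
|r| = 0.496, which falls in the moderate range.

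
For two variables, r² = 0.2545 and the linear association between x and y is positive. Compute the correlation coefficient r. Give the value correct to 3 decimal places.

|r| = √0.2545 = 0.504
The association is positive, so r = 0.504.

0.504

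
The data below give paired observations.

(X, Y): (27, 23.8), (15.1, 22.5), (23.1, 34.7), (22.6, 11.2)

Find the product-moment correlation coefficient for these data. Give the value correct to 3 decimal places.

n = 4, ΣX = 87.8, ΣY = 92.2, ΣX² = 2001.38, ΣY² = 2402.22, ΣXY = 2037.04
nΣXY − ΣXΣY = 8148.16 − 8095.16 = 53
nΣX² − (ΣX)² = 8005.52 − 7708.84 = 296.68; nΣY² − (ΣY)² = 9608.88 − 8500.84 = 1108.04
r = 53 / √(296.68 × 1108.04) = 53 / 573.3527 ≈ 0.092

0.092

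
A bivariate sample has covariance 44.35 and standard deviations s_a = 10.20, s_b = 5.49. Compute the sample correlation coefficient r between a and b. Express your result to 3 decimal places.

r = Cov(a,b) / (s_a · s_b) = 44.35 / (10.20 × 5.49)
  = 44.35 / 55.9980 ≈ 0.792

0.792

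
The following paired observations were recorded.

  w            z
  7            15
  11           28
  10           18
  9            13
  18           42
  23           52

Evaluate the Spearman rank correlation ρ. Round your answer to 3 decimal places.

0.943

Rank w: 1, 4, 3, 2, 5, 6
Rank z: 2, 4, 3, 1, 5, 6
d = rank(w) − rank(z): -1, 0, 0, 1, 0, 0; Σd² = 2
ρ = 1 − 6Σd² / [n(n²−1)] = 1 − 6×2 / (6×35) = 1 − 12/210 ≈ 0.943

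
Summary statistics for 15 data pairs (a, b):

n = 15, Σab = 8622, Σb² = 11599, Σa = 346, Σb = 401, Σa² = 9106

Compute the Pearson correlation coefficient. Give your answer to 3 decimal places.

r = (nΣab − ΣaΣb) / √[(nΣa² − (Σa)²)(nΣb² − (Σb)²)]
Numerator: 15×8622 − 346×401 = -9416
Denominator: √[(136590 − 119716)(173985 − 160801)] = √[16874 × 13184] = 14915.3215
r = -9416 / 14915.3215 ≈ -0.631

-0.631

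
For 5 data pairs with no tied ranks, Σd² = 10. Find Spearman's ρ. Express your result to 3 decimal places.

ρ = 1 − 6Σd² / [n(n²−1)] = 1 − 6×10 / (5×24)
  = 1 − 60/120 = 1 − 0.5000 ≈ 0.500

0.500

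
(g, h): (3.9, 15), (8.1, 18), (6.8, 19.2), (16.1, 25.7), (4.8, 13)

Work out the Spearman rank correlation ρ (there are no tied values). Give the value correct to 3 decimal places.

Rank g: 1, 4, 3, 5, 2
Rank h: 2, 3, 4, 5, 1
d = rank(g) − rank(h): -1, 1, -1, 0, 1; Σd² = 4
ρ = 1 − 6Σd² / [n(n²−1)] = 1 − 6×4 / (5×24) = 1 − 24/120 ≈ 0.800

0.800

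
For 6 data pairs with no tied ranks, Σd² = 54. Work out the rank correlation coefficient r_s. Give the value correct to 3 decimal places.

-0.543

ρ = 1 − 6Σd² / [n(n²−1)] = 1 − 6×54 / (6×35)
  = 1 − 324/210 = 1 − 1.5429 ≈ -0.543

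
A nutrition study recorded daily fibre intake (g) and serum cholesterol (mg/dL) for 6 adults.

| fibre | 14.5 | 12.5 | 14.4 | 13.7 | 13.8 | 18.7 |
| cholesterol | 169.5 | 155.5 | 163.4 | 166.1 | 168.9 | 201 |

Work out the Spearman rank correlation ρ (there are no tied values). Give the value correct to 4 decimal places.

Rank fibre: 5, 1, 4, 2, 3, 6
Rank cholesterol: 5, 1, 2, 3, 4, 6
d = rank(fibre) − rank(cholesterol): 0, 0, 2, -1, -1, 0; Σd² = 6
ρ = 1 − 6Σd² / [n(n²−1)] = 1 − 6×6 / (6×35) = 1 − 36/210 ≈ 0.8286

0.8286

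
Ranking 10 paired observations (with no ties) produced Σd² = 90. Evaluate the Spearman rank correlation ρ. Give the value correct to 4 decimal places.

0.4545

ρ = 1 − 6Σd² / [n(n²−1)] = 1 − 6×90 / (10×99)
  = 1 − 540/990 = 1 − 0.54545 ≈ 0.4545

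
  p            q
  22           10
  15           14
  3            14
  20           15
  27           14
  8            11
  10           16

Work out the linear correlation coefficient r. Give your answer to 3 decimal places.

-0.109

n = 7, Σp = 105, Σq = 94, Σp² = 2011, Σq² = 1290, Σpq = 1398
nΣpq − ΣpΣq = 9786 − 9870 = -84
nΣp² − (Σp)² = 14077 − 11025 = 3052; nΣq² − (Σq)² = 9030 − 8836 = 194
r = -84 / √(3052 × 194) = -84 / 769.4725 ≈ -0.109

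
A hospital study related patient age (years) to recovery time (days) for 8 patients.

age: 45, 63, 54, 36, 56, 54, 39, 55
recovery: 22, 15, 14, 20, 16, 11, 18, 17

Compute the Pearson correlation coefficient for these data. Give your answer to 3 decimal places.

n = 8, Σx = 402, Σy = 133, Σx² = 20804, Σy² = 2295, Σxy = 6538
nΣxy − ΣxΣy = 52304 − 53466 = -1162
nΣx² − (Σx)² = 166432 − 161604 = 4828; nΣy² − (Σy)² = 18360 − 17689 = 671
r = -1162 / √(4828 × 671) = -1162 / 1799.8856 ≈ -0.646

-0.646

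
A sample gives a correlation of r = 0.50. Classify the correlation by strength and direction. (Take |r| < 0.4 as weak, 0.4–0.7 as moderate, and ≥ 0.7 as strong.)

r = 0.50 > 0 so the relationship is positive.
|r| = 0.50, which falls in the moderate range.

moderate positive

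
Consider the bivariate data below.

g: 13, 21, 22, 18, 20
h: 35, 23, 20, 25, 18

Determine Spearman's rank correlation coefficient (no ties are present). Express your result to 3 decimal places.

-0.700

Rank g: 1, 4, 5, 2, 3
Rank h: 5, 3, 2, 4, 1
d = rank(g) − rank(h): -4, 1, 3, -2, 2; Σd² = 34
ρ = 1 − 6Σd² / [n(n²−1)] = 1 − 6×34 / (5×24) = 1 − 204/120 ≈ -0.700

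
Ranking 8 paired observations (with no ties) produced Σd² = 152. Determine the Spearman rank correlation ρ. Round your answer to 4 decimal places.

-0.8095

ρ = 1 − 6Σd² / [n(n²−1)] = 1 − 6×152 / (8×63)
  = 1 − 912/504 = 1 − 1.80952 ≈ -0.8095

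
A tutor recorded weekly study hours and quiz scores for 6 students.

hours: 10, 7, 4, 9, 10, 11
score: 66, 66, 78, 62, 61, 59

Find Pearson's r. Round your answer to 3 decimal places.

-0.920

n = 6, Σx = 51, Σy = 392, Σx² = 467, Σy² = 25842, Σxy = 3251
nΣxy − ΣxΣy = 19506 − 19992 = -486
nΣx² − (Σx)² = 2802 − 2601 = 201; nΣy² − (Σy)² = 155052 − 153664 = 1388
r = -486 / √(201 × 1388) = -486 / 528.1931 ≈ -0.920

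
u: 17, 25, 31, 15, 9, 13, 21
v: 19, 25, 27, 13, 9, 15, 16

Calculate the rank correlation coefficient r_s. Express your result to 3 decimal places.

Rank u: 4, 6, 7, 3, 1, 2, 5
Rank v: 5, 6, 7, 2, 1, 3, 4
d = rank(u) − rank(v): -1, 0, 0, 1, 0, -1, 1; Σd² = 4
ρ = 1 − 6Σd² / [n(n²−1)] = 1 − 6×4 / (7×48) = 1 − 24/336 ≈ 0.929

0.929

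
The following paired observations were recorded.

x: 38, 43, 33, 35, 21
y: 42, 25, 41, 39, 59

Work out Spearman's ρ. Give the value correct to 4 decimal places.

-0.7000

Rank x: 4, 5, 2, 3, 1
Rank y: 4, 1, 3, 2, 5
d = rank(x) − rank(y): 0, 4, -1, 1, -4; Σd² = 34
ρ = 1 − 6Σd² / [n(n²−1)] = 1 − 6×34 / (5×24) = 1 − 204/120 ≈ -0.7000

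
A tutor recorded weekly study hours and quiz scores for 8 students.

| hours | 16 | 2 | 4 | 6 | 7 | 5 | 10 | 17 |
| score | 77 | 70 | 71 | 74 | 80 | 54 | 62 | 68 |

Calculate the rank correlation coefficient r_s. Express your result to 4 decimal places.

0.0952

Rank hours: 7, 1, 2, 4, 5, 3, 6, 8
Rank score: 7, 4, 5, 6, 8, 1, 2, 3
d = rank(hours) − rank(score): 0, -3, -3, -2, -3, 2, 4, 5; Σd² = 76
ρ = 1 − 6Σd² / [n(n²−1)] = 1 − 6×76 / (8×63) = 1 − 456/504 ≈ 0.0952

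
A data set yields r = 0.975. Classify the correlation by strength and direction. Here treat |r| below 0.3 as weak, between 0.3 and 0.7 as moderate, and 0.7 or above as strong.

r = 0.975 > 0 so the relationship is positive.
|r| = 0.975, which falls in the strong range.

strong positive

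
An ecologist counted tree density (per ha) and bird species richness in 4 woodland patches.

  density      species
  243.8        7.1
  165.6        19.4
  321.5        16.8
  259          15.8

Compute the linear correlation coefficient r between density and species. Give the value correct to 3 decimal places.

-0.184

n = 4, Σx = 989.9, Σy = 59.1, Σx² = 257305.05, Σy² = 958.65, Σxy = 14437.02
nΣxy − ΣxΣy = 57748.08 − 58503.09 = -755.01
nΣx² − (Σx)² = 1029220.2 − 979902.01 = 49318.19; nΣy² − (Σy)² = 3834.6 − 3492.81 = 341.79
r = -755.01 / √(49318.19 × 341.79) = -755.01 / 4105.6625 ≈ -0.184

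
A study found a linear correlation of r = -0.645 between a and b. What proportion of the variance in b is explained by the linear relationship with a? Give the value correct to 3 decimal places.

r² = (-0.645)² = 0.416

0.416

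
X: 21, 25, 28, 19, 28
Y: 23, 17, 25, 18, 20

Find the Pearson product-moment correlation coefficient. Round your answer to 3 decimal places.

0.317

n = 5, ΣX = 121, ΣY = 103, ΣX² = 2995, ΣY² = 2167, ΣXY = 2510
nΣXY − ΣXΣY = 12550 − 12463 = 87
nΣX² − (ΣX)² = 14975 − 14641 = 334; nΣY² − (ΣY)² = 10835 − 10609 = 226
r = 87 / √(334 × 226) = 87 / 274.7435 ≈ 0.317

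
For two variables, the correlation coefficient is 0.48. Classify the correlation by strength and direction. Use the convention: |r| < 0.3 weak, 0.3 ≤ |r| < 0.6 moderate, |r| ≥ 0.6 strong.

r = 0.48 > 0 so the relationship is positive.
|r| = 0.48, which falls in the moderate range.

moderate positive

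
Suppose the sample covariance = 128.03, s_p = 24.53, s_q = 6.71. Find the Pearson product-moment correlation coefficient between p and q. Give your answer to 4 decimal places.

0.7778

r = Cov(p,q) / (s_p · s_q) = 128.03 / (24.53 × 6.71)
  = 128.03 / 164.5963 ≈ 0.7778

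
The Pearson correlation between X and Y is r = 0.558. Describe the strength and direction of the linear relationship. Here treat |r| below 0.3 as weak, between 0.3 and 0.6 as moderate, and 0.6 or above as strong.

moderate positive

r = 0.558 > 0 so the relationship is positive.
|r| = 0.558, which falls in the moderate range.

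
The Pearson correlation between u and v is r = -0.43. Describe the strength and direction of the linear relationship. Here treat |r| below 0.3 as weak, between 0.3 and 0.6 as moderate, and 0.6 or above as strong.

moderate negative

r = -0.43 < 0 so the relationship is negative.
|r| = 0.43, which falls in the moderate range.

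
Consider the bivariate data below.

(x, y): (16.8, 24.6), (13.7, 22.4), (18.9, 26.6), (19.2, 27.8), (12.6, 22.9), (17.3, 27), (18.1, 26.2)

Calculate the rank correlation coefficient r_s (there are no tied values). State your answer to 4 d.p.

0.8571

Rank x: 3, 2, 6, 7, 1, 4, 5
Rank y: 3, 1, 5, 7, 2, 6, 4
d = rank(x) − rank(y): 0, 1, 1, 0, -1, -2, 1; Σd² = 8
ρ = 1 − 6Σd² / [n(n²−1)] = 1 − 6×8 / (7×48) = 1 − 48/336 ≈ 0.8571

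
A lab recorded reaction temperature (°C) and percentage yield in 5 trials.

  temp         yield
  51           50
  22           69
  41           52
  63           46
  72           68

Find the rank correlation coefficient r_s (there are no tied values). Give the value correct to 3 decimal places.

Rank temp: 3, 1, 2, 4, 5
Rank yield: 2, 5, 3, 1, 4
d = rank(temp) − rank(yield): 1, -4, -1, 3, 1; Σd² = 28
ρ = 1 − 6Σd² / [n(n²−1)] = 1 − 6×28 / (5×24) = 1 − 168/120 ≈ -0.400

-0.400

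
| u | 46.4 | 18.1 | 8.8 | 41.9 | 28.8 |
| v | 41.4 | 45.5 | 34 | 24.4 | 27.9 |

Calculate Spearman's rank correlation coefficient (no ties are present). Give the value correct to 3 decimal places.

-0.200

Rank u: 5, 2, 1, 4, 3
Rank v: 4, 5, 3, 1, 2
d = rank(u) − rank(v): 1, -3, -2, 3, 1; Σd² = 24
ρ = 1 − 6Σd² / [n(n²−1)] = 1 − 6×24 / (5×24) = 1 − 144/120 ≈ -0.200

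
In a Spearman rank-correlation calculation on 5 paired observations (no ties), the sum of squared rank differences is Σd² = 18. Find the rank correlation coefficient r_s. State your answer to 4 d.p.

ρ = 1 − 6Σd² / [n(n²−1)] = 1 − 6×18 / (5×24)
  = 1 − 108/120 = 1 − 0.90000 ≈ 0.1000

0.1000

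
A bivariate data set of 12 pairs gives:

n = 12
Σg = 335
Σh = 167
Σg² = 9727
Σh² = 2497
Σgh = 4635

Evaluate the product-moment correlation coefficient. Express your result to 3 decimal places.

-0.106

r = (nΣgh − ΣgΣh) / √[(nΣg² − (Σg)²)(nΣh² − (Σh)²)]
Numerator: 12×4635 − 335×167 = -325
Denominator: √[(116724 − 112225)(29964 − 27889)] = √[4499 × 2075] = 3055.3928
r = -325 / 3055.3928 ≈ -0.106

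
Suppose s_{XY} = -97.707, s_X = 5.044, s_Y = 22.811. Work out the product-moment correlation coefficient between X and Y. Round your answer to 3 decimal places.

-0.849

r = Cov(X,Y) / (s_X · s_Y) = -97.707 / (5.044 × 22.811)
  = -97.707 / 115.0587 ≈ -0.849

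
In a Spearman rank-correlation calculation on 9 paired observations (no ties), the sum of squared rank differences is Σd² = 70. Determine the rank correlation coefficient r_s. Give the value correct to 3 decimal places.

ρ = 1 − 6Σd² / [n(n²−1)] = 1 − 6×70 / (9×80)
  = 1 − 420/720 = 1 − 0.5833 ≈ 0.417

0.417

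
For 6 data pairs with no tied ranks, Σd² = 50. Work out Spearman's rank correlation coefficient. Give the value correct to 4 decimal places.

-0.4286

ρ = 1 − 6Σd² / [n(n²−1)] = 1 − 6×50 / (6×35)
  = 1 − 300/210 = 1 − 1.42857 ≈ -0.4286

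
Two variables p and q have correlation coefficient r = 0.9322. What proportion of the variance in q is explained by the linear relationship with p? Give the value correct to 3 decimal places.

0.869

r² = (0.9322)² = 0.869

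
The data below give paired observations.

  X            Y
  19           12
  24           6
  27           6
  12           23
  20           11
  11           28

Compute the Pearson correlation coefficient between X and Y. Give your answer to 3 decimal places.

n = 6, ΣX = 113, ΣY = 86, ΣX² = 2331, ΣY² = 1650, ΣXY = 1338
nΣXY − ΣXΣY = 8028 − 9718 = -1690
nΣX² − (ΣX)² = 13986 − 12769 = 1217; nΣY² − (ΣY)² = 9900 − 7396 = 2504
r = -1690 / √(1217 × 2504) = -1690 / 1745.6712 ≈ -0.968

-0.968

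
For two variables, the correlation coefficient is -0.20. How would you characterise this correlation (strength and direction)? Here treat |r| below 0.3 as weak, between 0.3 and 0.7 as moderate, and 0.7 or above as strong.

r = -0.20 < 0 so the relationship is negative.
|r| = 0.20, which falls in the weak range.

weak negative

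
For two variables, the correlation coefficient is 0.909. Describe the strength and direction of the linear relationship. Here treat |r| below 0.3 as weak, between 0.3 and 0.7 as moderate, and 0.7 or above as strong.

r = 0.909 > 0 so the relationship is positive.
|r| = 0.909, which falls in the strong range.

strong positive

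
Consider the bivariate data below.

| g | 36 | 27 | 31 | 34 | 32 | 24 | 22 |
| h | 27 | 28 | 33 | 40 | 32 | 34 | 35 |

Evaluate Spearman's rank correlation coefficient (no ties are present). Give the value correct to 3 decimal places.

-0.357

Rank g: 7, 3, 4, 6, 5, 2, 1
Rank h: 1, 2, 4, 7, 3, 5, 6
d = rank(g) − rank(h): 6, 1, 0, -1, 2, -3, -5; Σd² = 76
ρ = 1 − 6Σd² / [n(n²−1)] = 1 − 6×76 / (7×48) = 1 − 456/336 ≈ -0.357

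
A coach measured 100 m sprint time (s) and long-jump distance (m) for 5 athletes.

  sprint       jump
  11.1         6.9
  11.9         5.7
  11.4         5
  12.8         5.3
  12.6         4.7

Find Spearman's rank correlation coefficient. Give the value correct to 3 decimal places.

Rank sprint: 1, 3, 2, 5, 4
Rank jump: 5, 4, 2, 3, 1
d = rank(sprint) − rank(jump): -4, -1, 0, 2, 3; Σd² = 30
ρ = 1 − 6Σd² / [n(n²−1)] = 1 − 6×30 / (5×24) = 1 − 180/120 ≈ -0.500

-0.500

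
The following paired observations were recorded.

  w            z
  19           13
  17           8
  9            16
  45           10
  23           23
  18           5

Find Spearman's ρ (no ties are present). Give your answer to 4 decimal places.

Rank w: 4, 2, 1, 6, 5, 3
Rank z: 4, 2, 5, 3, 6, 1
d = rank(w) − rank(z): 0, 0, -4, 3, -1, 2; Σd² = 30
ρ = 1 − 6Σd² / [n(n²−1)] = 1 − 6×30 / (6×35) = 1 − 180/210 ≈ 0.1429

0.1429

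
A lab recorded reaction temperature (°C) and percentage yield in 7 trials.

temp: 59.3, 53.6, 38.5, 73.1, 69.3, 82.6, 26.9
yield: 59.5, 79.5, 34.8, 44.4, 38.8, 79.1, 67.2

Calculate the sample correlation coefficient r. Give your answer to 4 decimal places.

0.0768

n = 7, Σx = 403.3, Σy = 403.3, Σx² = 25564.17, Σy² = 25320.99, Σxy = 23405.17
nΣxy − ΣxΣy = 163836.19 − 162650.89 = 1185.3
nΣx² − (Σx)² = 178949.19 − 162650.89 = 16298.3; nΣy² − (Σy)² = 177246.93 − 162650.89 = 14596.04
r = 1185.3 / √(16298.3 × 14596.04) = 1185.3 / 15423.7038 ≈ 0.0768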